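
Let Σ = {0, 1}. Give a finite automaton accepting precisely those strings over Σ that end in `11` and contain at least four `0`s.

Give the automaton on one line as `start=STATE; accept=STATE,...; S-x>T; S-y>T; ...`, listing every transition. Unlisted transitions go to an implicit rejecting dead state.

Run two small machines in parallel and take their product. The first has 3 states tracking how much of the suffix `11` has currently been matched; the second has 6 states tracking the count of `0`s, saturating at 5. A product state is a pair (one from each), accepting exactly when both do. Minimizing collapses redundant product states.
7 states suffice.
        0   1  
>  s0   s1  s0 
   s1   s2  s1 
   s2   s3  s2 
   s3   s4  s3 
   s4   s4  s5 
   s5   s4  s6 
 * s6   s4  s6 
(> = start, * = accepting)

start=s0; accept=s6; s0-0>s1; s0-1>s0; s1-0>s2; s1-1>s1; s2-0>s3; s2-1>s2; s3-0>s4; s3-1>s3; s4-0>s4; s4-1>s5; s5-0>s4; s5-1>s6; s6-0>s4; s6-1>s6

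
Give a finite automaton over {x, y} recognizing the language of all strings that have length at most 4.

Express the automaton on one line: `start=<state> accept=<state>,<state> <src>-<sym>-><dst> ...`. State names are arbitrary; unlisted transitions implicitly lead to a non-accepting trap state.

start=q0 accept=q0,q1,q2,q3,q4 q0-x->q1 q0-y->q1 q1-x->q2 q1-y->q2 q2-x->q3 q2-y->q3 q3-x->q4 q3-y->q4 q4-x->q5 q4-y->q5 q5-x->q5 q5-y->q5

We only need to distinguish lengths 0, 1, …, 4, and '>4'. Chain q0 → q1 → q2 → q3 → q4 → q5 on every symbol, with q5 looping. Accepting states: {q0, q1, q2, q3, q4}.
A 6-state machine:
        x   y  
>* q0   q1  q1 
 * q1   q2  q2 
 * q2   q3  q3 
 * q3   q4  q4 
 * q4   q5  q5 
   q5   q5  q5 
(> = start, * = accepting)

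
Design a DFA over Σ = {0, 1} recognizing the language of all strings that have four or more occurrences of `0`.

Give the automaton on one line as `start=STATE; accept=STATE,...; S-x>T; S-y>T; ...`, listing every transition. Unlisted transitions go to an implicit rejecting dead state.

Only the number of `0`s matters, and only up to 5. Make a chain q0 → q1 → q2 → q3 → q4 → q5 advanced by each `0` (with q5 absorbing); every other symbol self-loops. The accepting set is {q4, q5}.
With 6 states:
        0   1  
>  q0   q1  q0 
   q1   q2  q1 
   q2   q3  q2 
   q3   q4  q3 
 * q4   q5  q4 
 * q5   q5  q5 
(> = start, * = accepting)

start=q0; accept=q4,q5; q0-0>q1; q0-1>q0; q1-0>q2; q1-1>q1; q2-0>q3; q2-1>q2; q3-0>q4; q3-1>q3; q4-0>q5; q4-1>q4; q5-0>q5; q5-1>q5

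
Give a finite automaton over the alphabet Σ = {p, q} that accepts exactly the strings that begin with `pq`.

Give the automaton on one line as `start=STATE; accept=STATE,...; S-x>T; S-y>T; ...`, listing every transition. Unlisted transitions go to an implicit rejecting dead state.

start=S0; accept=S2; S0-p>S1; S0-q>S3; S1-p>S3; S1-q>S2; S2-p>S2; S2-q>S2; S3-p>S3; S3-q>S3

Check the first 2 symbols one by one: S0 through S1 record how many have matched `pq` so far; any wrong symbol goes to the dead state S3. After all 2 match we enter the accepting sink S2.
        p   q  
>  S0   S1  S3 
   S1   S3  S2 
 * S2   S2  S2 
   S3   S3  S3 
(> = start, * = accepting)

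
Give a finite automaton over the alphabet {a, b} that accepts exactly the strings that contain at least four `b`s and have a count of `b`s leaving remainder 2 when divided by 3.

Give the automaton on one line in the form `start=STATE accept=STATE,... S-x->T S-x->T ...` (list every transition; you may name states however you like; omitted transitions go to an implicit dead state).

Handle the two conditions separately and then intersect. One (6 states) tracks the count of `b`s, saturating at 5; the other (3 states) tracks the count of `b`s modulo 3. Each combined state is a pair, one component from each; accept when both components accept. After merging equivalent states the machine shrinks.
A 6-state machine:
        a   b  
>  s0   s0  s1 
   s1   s1  s2 
   s2   s2  s3 
   s3   s3  s4 
   s4   s4  s5 
 * s5   s5  s3 
(> = start, * = accepting)

start=s0 accept=s5 s0-a->s0 s0-b->s1 s1-a->s1 s1-b->s2 s2-a->s2 s2-b->s3 s3-a->s3 s3-b->s4 s4-a->s4 s4-b->s5 s5-a->s5 s5-b->s3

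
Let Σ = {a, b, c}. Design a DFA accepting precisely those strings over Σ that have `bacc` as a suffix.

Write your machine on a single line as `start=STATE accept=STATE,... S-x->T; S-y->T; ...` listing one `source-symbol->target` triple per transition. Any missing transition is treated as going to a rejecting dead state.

start=q0; accept=q4; q0-a->q0; q0-b->q1; q0-c->q0; q1-a->q2; q1-b->q1; q1-c->q0; q2-a->q0; q2-b->q1; q2-c->q3; q3-a->q0; q3-b->q1; q3-c->q4; q4-a->q0; q4-b->q1; q4-c->q0

Remember how much of `bacc` the current input suffix matches. State q0 means no match yet; q1 means the last symbol is `b`; q2 means the last 2 symbols are `ba`; q3 means the last 3 symbols are `bac`; q4 means the last 4 symbols are `bacc`. Only q4 accepts. On a mismatch, fall back to the longest proper suffix that is still a prefix of `bacc`.
        a   b   c  
>  q0   q0  q1  q0 
   q1   q2  q1  q0 
   q2   q0  q1  q3 
   q3   q0  q1  q4 
 * q4   q0  q1  q0 
(> = start, * = accepting)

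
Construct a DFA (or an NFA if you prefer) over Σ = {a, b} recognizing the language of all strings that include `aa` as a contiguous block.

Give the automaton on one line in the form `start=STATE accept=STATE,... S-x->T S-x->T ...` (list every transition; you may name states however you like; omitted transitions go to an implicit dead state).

Track how much of `aa` has been matched so far: state S0 is no progress, S2 is the absorbing accept state reached once `aa` has occurred. Intermediate states record partial matches; on a mismatch, fall back to the longest reusable overlap.
        a   b  
>  S0   S1  S0 
   S1   S2  S0 
 * S2   S2  S2 
(> = start, * = accepting)

start=S0 accept=S2 S0-a->S1 S0-b->S0 S1-a->S2 S1-b->S0 S2-a->S2 S2-b->S2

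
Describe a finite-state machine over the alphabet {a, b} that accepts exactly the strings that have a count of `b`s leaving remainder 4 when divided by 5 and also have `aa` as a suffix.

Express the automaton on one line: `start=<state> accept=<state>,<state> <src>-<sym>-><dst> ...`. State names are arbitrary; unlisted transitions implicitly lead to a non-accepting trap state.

Run two small machines in parallel and take their product. The first has 5 states tracking the count of `b`s modulo 5; the second has 3 states tracking how much of the suffix `aa` has currently been matched. A product state is a pair (one from each), accepting exactly when both do. Minimizing collapses redundant product states.
With 7 states:
        a   b  
>  s0   s0  s1 
   s1   s1  s2 
   s2   s2  s3 
   s3   s3  s4 
   s4   s5  s0 
   s5   s6  s0 
 * s6   s6  s0 
(> = start, * = accepting)

start=s0 accept=s6 s0-a->s0 s0-b->s1 s1-a->s1 s1-b->s2 s2-a->s2 s2-b->s3 s3-a->s3 s3-b->s4 s4-a->s5 s4-b->s0 s5-a->s6 s5-b->s0 s6-a->s6 s6-b->s0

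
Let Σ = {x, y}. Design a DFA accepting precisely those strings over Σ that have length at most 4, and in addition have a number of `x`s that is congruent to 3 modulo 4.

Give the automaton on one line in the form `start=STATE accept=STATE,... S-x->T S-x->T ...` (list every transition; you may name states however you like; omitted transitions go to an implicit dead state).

start=A accept=G,L A-x->B A-y->C B-x->D B-y->E C-x->E C-y->F D-x->G D-y->H E-x->H E-y->I F-x->I F-y->J G-x->K G-y->L H-x->L H-y->M I-x->M I-y->N J-x->N J-y->K K-x->O K-y->P L-x->P L-y->Q M-x->Q M-y->R N-x->R N-y->O O-x->R O-y->O P-x->O P-y->P Q-x->P Q-y->Q R-x->Q R-y->R

Handle the two conditions separately and then intersect. One (6 states) tracks the input length, saturating at 5; the other (4 states) tracks the count of `x`s modulo 4. Each combined state is a pair, one component from each; accept when both components accept.
With 18 states:
       x  y 
>  A   B  C 
   B   D  E 
   C   E  F 
   D   G  H 
   E   H  I 
   F   I  J 
 * G   K  L 
   H   L  M 
   I   M  N 
   J   N  K 
   K   O  P 
 * L   P  Q 
   M   Q  R 
   N   R  O 
   O   R  O 
   P   O  P 
   Q   P  Q 
   R   Q  R 
(> = start, * = accepting)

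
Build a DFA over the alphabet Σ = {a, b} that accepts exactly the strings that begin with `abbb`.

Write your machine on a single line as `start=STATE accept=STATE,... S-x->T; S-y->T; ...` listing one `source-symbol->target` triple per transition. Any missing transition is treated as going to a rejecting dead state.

Check the first 4 symbols one by one: q0 through q3 record how many have matched `abbb` so far; any wrong symbol goes to the dead state q5. After all 4 match we enter the accepting sink q4.
6 states suffice.
        a   b  
>  q0   q1  q5 
   q1   q5  q2 
   q2   q5  q3 
   q3   q5  q4 
 * q4   q4  q4 
   q5   q5  q5 
(> = start, * = accepting)

start=q0; accept=q4; q0-a->q1; q0-b->q5; q1-a->q5; q1-b->q2; q2-a->q5; q2-b->q3; q3-a->q5; q3-b->q4; q4-a->q4; q4-b->q4; q5-a->q5; q5-b->q5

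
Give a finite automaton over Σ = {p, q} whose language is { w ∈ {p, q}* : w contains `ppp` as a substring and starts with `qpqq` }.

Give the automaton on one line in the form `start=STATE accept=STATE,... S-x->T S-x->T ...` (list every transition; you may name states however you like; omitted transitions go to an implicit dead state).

start=S0 accept=S11 S0-p->S1 S0-q->S2 S1-p->S3 S1-q->S4 S2-p->S5 S2-q->S4 S3-p->S6 S3-q->S4 S4-p->S1 S4-q->S4 S5-p->S3 S5-q->S7 S6-p->S6 S6-q->S6 S7-p->S1 S7-q->S8 S8-p->S9 S8-q->S8 S9-p->S10 S9-q->S8 S10-p->S11 S10-q->S8 S11-p->S11 S11-q->S11

Handle the two conditions separately and then intersect. The first has 4 states tracking whether and how much of `ppp` has been seen; the second has 6 states tracking whether the input so far still matches the prefix `qpqq`. A product state is a pair (one from each), accepting exactly when both do.
          p    q  
>  S0     S1   S2 
   S1     S3   S4 
   S2     S5   S4 
   S3     S6   S4 
   S4     S1   S4 
   S5     S3   S7 
   S6     S6   S6 
   S7     S1   S8 
   S8     S9   S8 
   S9    S10   S8 
   S10   S11   S8 
 * S11   S11  S11 
(> = start, * = accepting)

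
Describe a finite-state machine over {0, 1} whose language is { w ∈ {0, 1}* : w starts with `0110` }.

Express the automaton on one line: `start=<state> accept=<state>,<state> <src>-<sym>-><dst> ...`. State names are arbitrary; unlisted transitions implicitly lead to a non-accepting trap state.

start=s0 accept=s4 s0-0->s1 s0-1->s5 s1-0->s5 s1-1->s2 s2-0->s5 s2-1->s3 s3-0->s4 s3-1->s5 s4-0->s4 s4-1->s4 s5-0->s5 s5-1->s5

Walk along `0110` while the input agrees: from s0 take `0` to s1, and so on. Any deviation drops to the rejecting sink s5. Once s4 is reached the prefix is confirmed and every continuation is accepted.
6 states suffice.
        0   1  
>  s0   s1  s5 
   s1   s5  s2 
   s2   s5  s3 
   s3   s4  s5 
 * s4   s4  s4 
   s5   s5  s5 
(> = start, * = accepting)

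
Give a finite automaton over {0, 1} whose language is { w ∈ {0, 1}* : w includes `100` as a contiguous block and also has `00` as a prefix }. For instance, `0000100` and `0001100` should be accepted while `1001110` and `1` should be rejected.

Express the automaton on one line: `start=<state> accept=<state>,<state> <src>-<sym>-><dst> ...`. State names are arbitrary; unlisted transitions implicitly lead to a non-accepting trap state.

Build one automaton per condition and run them in lockstep. One (4 states) tracks whether and how much of `100` has been seen; the other (4 states) tracks whether the input so far still matches the prefix `00`. Each combined state is a pair, one component from each; accept when both components accept. After merging equivalent states the machine shrinks.
7 states suffice.
        0   1  
>  q0   q1  q2 
   q1   q3  q2 
   q2   q2  q2 
   q3   q3  q4 
   q4   q5  q4 
   q5   q6  q4 
 * q6   q6  q6 
(> = start, * = accepting)

start=q0 accept=q6 q0-0->q1 q0-1->q2 q1-0->q3 q1-1->q2 q2-0->q2 q2-1->q2 q3-0->q3 q3-1->q4 q4-0->q5 q4-1->q4 q5-0->q6 q5-1->q4 q6-0->q6 q6-1->q6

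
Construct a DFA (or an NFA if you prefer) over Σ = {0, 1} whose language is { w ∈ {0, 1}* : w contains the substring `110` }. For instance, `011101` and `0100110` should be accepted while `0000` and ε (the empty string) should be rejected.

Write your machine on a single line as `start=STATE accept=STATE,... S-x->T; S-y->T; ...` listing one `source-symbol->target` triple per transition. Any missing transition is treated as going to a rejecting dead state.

States A..C record the length of the longest prefix of `110` that matches the current input suffix. Reaching D means `110` has been seen, and we stay there forever. Accept from D.
4 states suffice.
       0  1 
>  A   A  B 
   B   A  C 
   C   D  C 
 * D   D  D 
(> = start, * = accepting)

start=A; accept=D; A-0->A; A-1->B; B-0->A; B-1->C; C-0->D; C-1->C; D-0->D; D-1->D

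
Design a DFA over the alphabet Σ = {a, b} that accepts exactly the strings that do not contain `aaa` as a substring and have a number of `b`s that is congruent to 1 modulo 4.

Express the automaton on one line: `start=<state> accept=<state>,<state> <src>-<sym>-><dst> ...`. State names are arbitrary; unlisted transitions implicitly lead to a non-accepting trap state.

Run two small machines in parallel and take their product. One (4 states) tracks partial matches of the forbidden pattern `aaa`; the other (4 states) tracks the count of `b`s modulo 4. Each combined state is a pair, one component from each; accept when both components accept.
With 16 states:
          a    b  
>  s0     s1   s2 
   s1     s3   s2 
 * s2     s4   s5 
   s3     s6   s2 
 * s4     s7   s5 
   s5     s8   s9 
   s6     s6  s10 
 * s7    s10   s5 
   s8    s11   s9 
   s9    s12   s0 
   s10   s10  s13 
   s11   s13   s9 
   s12   s14   s0 
   s13   s13  s15 
   s14   s15   s0 
   s15   s15   s6 
(> = start, * = accepting)

start=s0 accept=s2,s4,s7 s0-a->s1 s0-b->s2 s1-a->s3 s1-b->s2 s2-a->s4 s2-b->s5 s3-a->s6 s3-b->s2 s4-a->s7 s4-b->s5 s5-a->s8 s5-b->s9 s6-a->s6 s6-b->s10 s7-a->s10 s7-b->s5 s8-a->s11 s8-b->s9 s9-a->s12 s9-b->s0 s10-a->s10 s10-b->s13 s11-a->s13 s11-b->s9 s12-a->s14 s12-b->s0 s13-a->s13 s13-b->s15 s14-a->s15 s14-b->s0 s15-a->s15 s15-b->s6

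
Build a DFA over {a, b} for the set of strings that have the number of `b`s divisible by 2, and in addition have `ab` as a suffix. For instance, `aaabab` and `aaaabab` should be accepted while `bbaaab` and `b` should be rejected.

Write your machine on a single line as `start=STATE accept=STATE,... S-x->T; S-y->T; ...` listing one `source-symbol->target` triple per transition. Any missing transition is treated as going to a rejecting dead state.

Build one automaton per condition and run them in lockstep. The first has 2 states tracking the count of `b`s modulo 2; the second has 3 states tracking how much of the suffix `ab` has currently been matched. A product state is a pair (one from each), accepting exactly when both do.
        a   b  
>  S0   S1  S2 
   S1   S1  S3 
   S2   S4  S0 
   S3   S4  S0 
   S4   S4  S5 
 * S5   S1  S2 
(> = start, * = accepting)

start=S0; accept=S5; S0-a->S1; S0-b->S2; S1-a->S1; S1-b->S3; S2-a->S4; S2-b->S0; S3-a->S4; S3-b->S0; S4-a->S4; S4-b->S5; S5-a->S1; S5-b->S2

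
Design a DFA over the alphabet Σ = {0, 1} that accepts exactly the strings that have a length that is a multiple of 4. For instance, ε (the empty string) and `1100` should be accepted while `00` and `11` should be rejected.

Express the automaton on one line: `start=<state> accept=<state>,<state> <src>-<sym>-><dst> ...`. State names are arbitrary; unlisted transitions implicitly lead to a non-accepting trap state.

Only the length mod 4 matters, so use a 4-cycle: from any state, every input symbol moves to the next state, wrapping q3 back to q0. Mark q0 accepting.
4 states suffice.
        0   1  
>* q0   q1  q1 
   q1   q2  q2 
   q2   q3  q3 
   q3   q0  q0 
(> = start, * = accepting)

start=q0 accept=q0 q0-0->q1 q0-1->q1 q1-0->q2 q1-1->q2 q2-0->q3 q2-1->q3 q3-0->q0 q3-1->q0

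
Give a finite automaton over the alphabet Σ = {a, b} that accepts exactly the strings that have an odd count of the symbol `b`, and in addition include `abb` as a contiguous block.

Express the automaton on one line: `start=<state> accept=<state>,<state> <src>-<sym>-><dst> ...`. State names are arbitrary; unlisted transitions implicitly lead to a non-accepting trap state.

Handle the two conditions separately and then intersect. The first has 2 states tracking the count of `b`s modulo 2; the second has 4 states tracking whether and how much of `abb` has been seen. A product state is a pair (one from each), accepting exactly when both do.
        a   b  
>  q0   q1  q2 
   q1   q1  q3 
   q2   q4  q0 
   q3   q4  q5 
   q4   q4  q6 
   q5   q5  q7 
   q6   q1  q7 
 * q7   q7  q5 
(> = start, * = accepting)

start=q0 accept=q7 q0-a->q1 q0-b->q2 q1-a->q1 q1-b->q3 q2-a->q4 q2-b->q0 q3-a->q4 q3-b->q5 q4-a->q4 q4-b->q6 q5-a->q5 q5-b->q7 q6-a->q1 q6-b->q7 q7-a->q7 q7-b->q5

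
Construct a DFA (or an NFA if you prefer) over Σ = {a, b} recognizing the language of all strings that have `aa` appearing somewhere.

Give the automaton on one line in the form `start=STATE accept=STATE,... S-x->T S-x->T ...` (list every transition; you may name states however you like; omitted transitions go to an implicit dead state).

Track how much of `aa` has been matched so far: state s0 is no progress, s2 is the absorbing accept state reached once `aa` has occurred. Intermediate states record partial matches; on a mismatch, fall back to the longest reusable overlap.
A 3-state machine:
        a   b  
>  s0   s1  s0 
   s1   s2  s0 
 * s2   s2  s2 
(> = start, * = accepting)

start=s0 accept=s2 s0-a->s1 s0-b->s0 s1-a->s2 s1-b->s0 s2-a->s2 s2-b->s2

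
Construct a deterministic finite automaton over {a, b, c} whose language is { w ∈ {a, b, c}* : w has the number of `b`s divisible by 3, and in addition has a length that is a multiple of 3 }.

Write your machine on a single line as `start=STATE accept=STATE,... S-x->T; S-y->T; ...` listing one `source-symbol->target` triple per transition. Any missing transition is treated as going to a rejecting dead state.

start=S0; accept=S0; S0-a->S1; S0-b->S2; S0-c->S1; S1-a->S3; S1-b->S4; S1-c->S3; S2-a->S4; S2-b->S5; S2-c->S4; S3-a->S0; S3-b->S6; S3-c->S0; S4-a->S6; S4-b->S7; S4-c->S6; S5-a->S7; S5-b->S0; S5-c->S7; S6-a->S2; S6-b->S8; S6-c->S2; S7-a->S8; S7-b->S1; S7-c->S8; S8-a->S5; S8-b->S3; S8-c->S5

Build one automaton per condition and run them in lockstep. The first has 3 states tracking the count of `b`s modulo 3; the second has 3 states tracking the input length modulo 3. A product state is a pair (one from each), accepting exactly when both do.
9 states suffice.
        a   b   c  
>* S0   S1  S2  S1 
   S1   S3  S4  S3 
   S2   S4  S5  S4 
   S3   S0  S6  S0 
   S4   S6  S7  S6 
   S5   S7  S0  S7 
   S6   S2  S8  S2 
   S7   S8  S1  S8 
   S8   S5  S3  S5 
(> = start, * = accepting)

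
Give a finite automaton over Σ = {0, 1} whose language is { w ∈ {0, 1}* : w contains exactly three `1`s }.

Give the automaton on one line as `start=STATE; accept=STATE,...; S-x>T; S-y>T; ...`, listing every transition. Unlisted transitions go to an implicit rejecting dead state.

Only the number of `1`s matters, and only up to 4. Make a chain q0 → q1 → q2 → q3 → q4 advanced by each `1` (with q4 absorbing); every other symbol self-loops. The accepting set is {q3}.
5 states suffice.
        0   1  
>  q0   q0  q1 
   q1   q1  q2 
   q2   q2  q3 
 * q3   q3  q4 
   q4   q4  q4 
(> = start, * = accepting)

start=q0; accept=q3; q0-0>q0; q0-1>q1; q1-0>q1; q1-1>q2; q2-0>q2; q2-1>q3; q3-0>q3; q3-1>q4; q4-0>q4; q4-1>q4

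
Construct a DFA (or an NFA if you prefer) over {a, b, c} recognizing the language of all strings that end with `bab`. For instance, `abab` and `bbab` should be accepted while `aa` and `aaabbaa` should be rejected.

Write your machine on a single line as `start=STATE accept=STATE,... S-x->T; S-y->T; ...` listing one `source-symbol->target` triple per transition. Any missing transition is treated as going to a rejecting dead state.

start=q0; accept=q3; q0-a->q0; q0-b->q1; q0-c->q0; q1-a->q2; q1-b->q1; q1-c->q0; q2-a->q0; q2-b->q3; q2-c->q0; q3-a->q2; q3-b->q1; q3-c->q0

Let each state record the length of the longest suffix of the input read so far that is also a prefix of `bab`. q1 means the last symbol is `b`; q2 means the last 2 symbols are `ba`; q3 means the last 3 symbols are `bab`. Accept only at q3, where the string currently ends in `bab`.
        a   b   c  
>  q0   q0  q1  q0 
   q1   q2  q1  q0 
   q2   q0  q3  q0 
 * q3   q2  q1  q0 
(> = start, * = accepting)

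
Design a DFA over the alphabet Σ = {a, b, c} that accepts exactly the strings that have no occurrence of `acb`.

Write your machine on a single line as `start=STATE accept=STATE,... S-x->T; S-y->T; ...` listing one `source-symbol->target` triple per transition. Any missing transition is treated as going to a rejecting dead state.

start=s0; accept=s0,s1,s2; s0-a->s1; s0-b->s0; s0-c->s0; s1-a->s1; s1-b->s0; s1-c->s2; s2-a->s1; s2-b->s3; s2-c->s0; s3-a->s3; s3-b->s3; s3-c->s3

This is the complement of 'contains `acb`'. Use the same substring-matching states — s0 through s3 holding how much of `acb` has just been matched — but flip the accepting set: everything except the trap s3 accepts.
With 4 states:
        a   b   c  
>* s0   s1  s0  s0 
 * s1   s1  s0  s2 
 * s2   s1  s3  s0 
   s3   s3  s3  s3 
(> = start, * = accepting)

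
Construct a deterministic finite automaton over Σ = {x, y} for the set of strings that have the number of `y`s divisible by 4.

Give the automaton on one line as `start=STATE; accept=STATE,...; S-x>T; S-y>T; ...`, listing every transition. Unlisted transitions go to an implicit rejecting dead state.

start=S0; accept=S0; S0-x>S0; S0-y>S1; S1-x>S1; S1-y>S2; S2-x>S2; S2-y>S3; S3-x>S3; S3-y>S0

The only thing that matters is how many `y`s have appeared, reduced mod 4. Use one state per residue: S0 for 0, …, S3 for 3. Reading `y` moves to the next residue; anything else stays put. S0 is accepting.
A 4-state machine:
        x   y  
>* S0   S0  S1 
   S1   S1  S2 
   S2   S2  S3 
   S3   S3  S0 
(> = start, * = accepting)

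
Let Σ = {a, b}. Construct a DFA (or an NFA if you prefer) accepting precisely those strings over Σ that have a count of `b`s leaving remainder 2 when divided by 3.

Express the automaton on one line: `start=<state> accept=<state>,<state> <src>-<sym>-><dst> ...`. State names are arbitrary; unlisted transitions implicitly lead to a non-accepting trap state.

start=s0 accept=s2 s0-a->s0 s0-b->s1 s1-a->s1 s1-b->s2 s2-a->s2 s2-b->s0

Keep the running count of `b`s modulo 3: each `b` advances along the cycle s0 → s1 → s2 → s0 while other symbols loop. Accept at s2.
With 3 states:
        a   b  
>  s0   s0  s1 
   s1   s1  s2 
 * s2   s2  s0 
(> = start, * = accepting)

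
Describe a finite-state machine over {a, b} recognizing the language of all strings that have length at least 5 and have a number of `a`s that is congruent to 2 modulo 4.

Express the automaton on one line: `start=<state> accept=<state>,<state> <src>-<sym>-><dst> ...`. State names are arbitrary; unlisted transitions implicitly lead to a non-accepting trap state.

Handle the two conditions separately and then intersect. One (7 states) tracks the input length, saturating at 6; the other (4 states) tracks the count of `a`s modulo 4. Each combined state is a pair, one component from each; accept when both components accept. After merging equivalent states the machine shrinks.
13 states suffice.
          a    b  
>  s0     s1   s2 
   s1     s3   s4 
   s2     s4   s5 
   s3     s6   s7 
   s4     s7   s8 
   s5     s8   s9 
   s6     s9   s6 
   s7     s6  s10 
   s8    s10  s11 
   s9    s11   s9 
   s10    s6  s12 
   s11   s12  s11 
 * s12    s6  s12 
(> = start, * = accepting)

start=s0 accept=s12 s0-a->s1 s0-b->s2 s1-a->s3 s1-b->s4 s2-a->s4 s2-b->s5 s3-a->s6 s3-b->s7 s4-a->s7 s4-b->s8 s5-a->s8 s5-b->s9 s6-a->s9 s6-b->s6 s7-a->s6 s7-b->s10 s8-a->s10 s8-b->s11 s9-a->s11 s9-b->s9 s10-a->s6 s10-b->s12 s11-a->s12 s11-b->s11 s12-a->s6 s12-b->s12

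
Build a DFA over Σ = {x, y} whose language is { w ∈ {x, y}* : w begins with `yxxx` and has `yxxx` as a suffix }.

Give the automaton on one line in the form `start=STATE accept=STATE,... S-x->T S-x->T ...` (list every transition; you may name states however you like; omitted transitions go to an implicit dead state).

start=q0 accept=q5 q0-x->q1 q0-y->q2 q1-x->q1 q1-y->q1 q2-x->q3 q2-y->q1 q3-x->q4 q3-y->q1 q4-x->q5 q4-y->q1 q5-x->q6 q5-y->q7 q6-x->q6 q6-y->q7 q7-x->q8 q7-y->q7 q8-x->q9 q8-y->q7 q9-x->q5 q9-y->q7

Build one automaton per condition and run them in lockstep. One (6 states) tracks whether the input so far still matches the prefix `yxxx`; the other (5 states) tracks how much of the suffix `yxxx` has currently been matched. Each combined state is a pair, one component from each; accept when both components accept. Equivalent product states are then merged.
        x   y  
>  q0   q1  q2 
   q1   q1  q1 
   q2   q3  q1 
   q3   q4  q1 
   q4   q5  q1 
 * q5   q6  q7 
   q6   q6  q7 
   q7   q8  q7 
   q8   q9  q7 
   q9   q5  q7 
(> = start, * = accepting)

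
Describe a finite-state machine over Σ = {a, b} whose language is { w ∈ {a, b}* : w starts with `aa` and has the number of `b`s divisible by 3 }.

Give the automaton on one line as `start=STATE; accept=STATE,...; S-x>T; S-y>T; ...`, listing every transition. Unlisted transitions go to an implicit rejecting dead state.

Handle the two conditions separately and then intersect. The first has 4 states tracking whether the input so far still matches the prefix `aa`; the second has 3 states tracking the count of `b`s modulo 3. A product state is a pair (one from each), accepting exactly when both do.
An 8-state machine:
        a   b  
>  q0   q1  q2 
   q1   q3  q2 
   q2   q2  q4 
 * q3   q3  q5 
   q4   q4  q6 
   q5   q5  q7 
   q6   q6  q2 
   q7   q7  q3 
(> = start, * = accepting)

start=q0; accept=q3; q0-a>q1; q0-b>q2; q1-a>q3; q1-b>q2; q2-a>q2; q2-b>q4; q3-a>q3; q3-b>q5; q4-a>q4; q4-b>q6; q5-a>q5; q5-b>q7; q6-a>q6; q6-b>q2; q7-a>q7; q7-b>q3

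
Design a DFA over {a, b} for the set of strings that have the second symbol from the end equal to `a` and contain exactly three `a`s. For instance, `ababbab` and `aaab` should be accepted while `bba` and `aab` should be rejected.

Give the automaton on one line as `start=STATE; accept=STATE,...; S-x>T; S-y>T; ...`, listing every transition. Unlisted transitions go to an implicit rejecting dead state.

start=q0; accept=q3,q6; q0-a>q1; q0-b>q0; q1-a>q2; q1-b>q1; q2-a>q3; q2-b>q4; q3-a>q5; q3-b>q6; q4-a>q7; q4-b>q4; q5-a>q5; q5-b>q5; q6-a>q5; q6-b>q5; q7-a>q5; q7-b>q6

Build one automaton per condition and run them in lockstep. The first has 7 states tracking the last 2 symbols read; the second has 5 states tracking the count of `a`s, saturating at 4. A product state is a pair (one from each), accepting exactly when both do. Minimizing collapses redundant product states.
With 8 states:
        a   b  
>  q0   q1  q0 
   q1   q2  q1 
   q2   q3  q4 
 * q3   q5  q6 
   q4   q7  q4 
   q5   q5  q5 
 * q6   q5  q5 
   q7   q5  q6 
(> = start, * = accepting)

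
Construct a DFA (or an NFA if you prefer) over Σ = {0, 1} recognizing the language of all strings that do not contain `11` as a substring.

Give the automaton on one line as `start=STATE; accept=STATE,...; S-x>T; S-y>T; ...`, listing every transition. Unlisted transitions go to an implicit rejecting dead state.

start=S0; accept=S0,S1; S0-0>S0; S0-1>S1; S1-0>S0; S1-1>S2; S2-0>S2; S2-1>S2

This is the complement of 'contains `11`'. Use the same substring-matching states — S0 through S2 holding how much of `11` has just been matched — but flip the accepting set: everything except the trap S2 accepts.
        0   1  
>* S0   S0  S1 
 * S1   S0  S2 
   S2   S2  S2 
(> = start, * = accepting)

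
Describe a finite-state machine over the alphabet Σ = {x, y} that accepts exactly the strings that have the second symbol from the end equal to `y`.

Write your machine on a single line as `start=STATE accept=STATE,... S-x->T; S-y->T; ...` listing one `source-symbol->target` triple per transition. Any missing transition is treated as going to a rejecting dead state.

start=S0; accept=S5,S6; S0-x->S1; S0-y->S2; S1-x->S3; S1-y->S4; S2-x->S5; S2-y->S6; S3-x->S3; S3-y->S4; S4-x->S5; S4-y->S6; S5-x->S3; S5-y->S4; S6-x->S5; S6-y->S6

Because acceptance depends on a position counted from the end, the machine has to buffer the most recent 2 symbols. Make each state the string of the last up-to-2 symbols read; on input `x` shift the window left and append `x`. Accept when the buffered window has length 2 and begins with `y`.
With 7 states:
        x   y  
>  S0   S1  S2 
   S1   S3  S4 
   S2   S5  S6 
   S3   S3  S4 
   S4   S5  S6 
 * S5   S3  S4 
 * S6   S5  S6 
(> = start, * = accepting)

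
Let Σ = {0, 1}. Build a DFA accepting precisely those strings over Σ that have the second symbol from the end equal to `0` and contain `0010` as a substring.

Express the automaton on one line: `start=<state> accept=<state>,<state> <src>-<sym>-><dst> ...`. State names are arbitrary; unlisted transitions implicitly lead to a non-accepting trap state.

Handle the two conditions separately and then intersect. One (7 states) tracks the last 2 symbols read; the other (5 states) tracks whether and how much of `0010` has been seen. Each combined state is a pair, one component from each; accept when both components accept. Minimizing collapses redundant product states.
With 8 states:
       0  1 
>  A   B  A 
   B   C  A 
   C   C  D 
   D   E  A 
   E   F  G 
 * F   F  G 
 * G   E  H 
   H   E  H 
(> = start, * = accepting)

start=A accept=F,G A-0->B A-1->A B-0->C B-1->A C-0->C C-1->D D-0->E D-1->A E-0->F E-1->G F-0->F F-1->G G-0->E G-1->H H-0->E H-1->H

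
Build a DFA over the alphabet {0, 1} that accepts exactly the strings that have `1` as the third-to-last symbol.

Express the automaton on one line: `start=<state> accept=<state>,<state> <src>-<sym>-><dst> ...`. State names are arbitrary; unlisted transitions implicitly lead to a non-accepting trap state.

start=q0 accept=q11,q12,q13,q14 q0-0->q1 q0-1->q2 q1-0->q3 q1-1->q4 q2-0->q5 q2-1->q6 q3-0->q7 q3-1->q8 q4-0->q9 q4-1->q10 q5-0->q11 q5-1->q12 q6-0->q13 q6-1->q14 q7-0->q7 q7-1->q8 q8-0->q9 q8-1->q10 q9-0->q11 q9-1->q12 q10-0->q13 q10-1->q14 q11-0->q7 q11-1->q8 q12-0->q9 q12-1->q10 q13-0->q11 q13-1->q12 q14-0->q13 q14-1->q14

Because acceptance depends on a position counted from the end, the machine has to buffer the most recent 3 symbols. Make each state the string of the last up-to-3 symbols read; on input `x` shift the window left and append `x`. Accept when the buffered window has length 3 and begins with `1`.
A 15-state machine:
          0    1  
>  q0     q1   q2 
   q1     q3   q4 
   q2     q5   q6 
   q3     q7   q8 
   q4     q9  q10 
   q5    q11  q12 
   q6    q13  q14 
   q7     q7   q8 
   q8     q9  q10 
   q9    q11  q12 
   q10   q13  q14 
 * q11    q7   q8 
 * q12    q9  q10 
 * q13   q11  q12 
 * q14   q13  q14 
(> = start, * = accepting)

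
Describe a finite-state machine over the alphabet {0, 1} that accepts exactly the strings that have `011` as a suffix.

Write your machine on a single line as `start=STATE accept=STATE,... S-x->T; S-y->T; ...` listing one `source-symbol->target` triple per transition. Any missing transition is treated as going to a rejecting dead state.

start=A; accept=D; A-0->B; A-1->A; B-0->B; B-1->C; C-0->B; C-1->D; D-0->B; D-1->A

Remember how much of `011` the current input suffix matches. State A means no match yet; B means the last symbol is `0`; C means the last 2 symbols are `01`; D means the last 3 symbols are `011`. Only D accepts. On a mismatch, fall back to the longest proper suffix that is still a prefix of `011`.
With 4 states:
       0  1 
>  A   B  A 
   B   B  C 
   C   B  D 
 * D   B  A 
(> = start, * = accepting)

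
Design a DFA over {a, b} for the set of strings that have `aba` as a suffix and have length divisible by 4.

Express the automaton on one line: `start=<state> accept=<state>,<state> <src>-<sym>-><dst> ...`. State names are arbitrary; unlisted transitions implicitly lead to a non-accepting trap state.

Build one automaton per condition and run them in lockstep. The first has 4 states tracking how much of the suffix `aba` has currently been matched; the second has 4 states tracking the input length modulo 4. A product state is a pair (one from each), accepting exactly when both do. Equivalent product states are then merged.
        a   b  
>  S0   S1  S1 
   S1   S2  S3 
   S2   S4  S5 
   S3   S4  S4 
   S4   S0  S0 
   S5   S6  S0 
 * S6   S1  S1 
(> = start, * = accepting)

start=S0 accept=S6 S0-a->S1 S0-b->S1 S1-a->S2 S1-b->S3 S2-a->S4 S2-b->S5 S3-a->S4 S3-b->S4 S4-a->S0 S4-b->S0 S5-a->S6 S5-b->S0 S6-a->S1 S6-b->S1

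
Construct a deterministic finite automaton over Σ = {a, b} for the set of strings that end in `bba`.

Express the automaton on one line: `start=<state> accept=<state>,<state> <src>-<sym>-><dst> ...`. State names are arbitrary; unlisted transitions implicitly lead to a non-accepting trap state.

start=s0 accept=s3 s0-a->s0 s0-b->s1 s1-a->s0 s1-b->s2 s2-a->s3 s2-b->s2 s3-a->s0 s3-b->s1

Let each state record the length of the longest suffix of the input read so far that is also a prefix of `bba`. s1 means the last symbol is `b`; s2 means the last 2 symbols are `bb`; s3 means the last 3 symbols are `bba`. Accept only at s3, where the string currently ends in `bba`.
A 4-state machine:
        a   b  
>  s0   s0  s1 
   s1   s0  s2 
   s2   s3  s2 
 * s3   s0  s1 
(> = start, * = accepting)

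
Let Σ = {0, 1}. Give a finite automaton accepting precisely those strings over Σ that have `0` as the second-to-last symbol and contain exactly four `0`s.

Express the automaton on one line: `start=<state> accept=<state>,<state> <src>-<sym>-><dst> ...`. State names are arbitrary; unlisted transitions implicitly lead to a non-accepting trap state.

start=s0 accept=s11,s16 s0-0->s1 s0-1->s2 s1-0->s3 s1-1->s4 s2-0->s5 s2-1->s6 s3-0->s7 s3-1->s8 s4-0->s9 s4-1->s10 s5-0->s3 s5-1->s4 s6-0->s5 s6-1->s6 s7-0->s11 s7-1->s12 s8-0->s13 s8-1->s14 s9-0->s7 s9-1->s8 s10-0->s9 s10-1->s10 s11-0->s15 s11-1->s16 s12-0->s17 s12-1->s18 s13-0->s11 s13-1->s12 s14-0->s13 s14-1->s14 s15-0->s15 s15-1->s19 s16-0->s20 s16-1->s21 s17-0->s15 s17-1->s16 s18-0->s17 s18-1->s18 s19-0->s20 s19-1->s22 s20-0->s15 s20-1->s19 s21-0->s20 s21-1->s21 s22-0->s20 s22-1->s22

Run two small machines in parallel and take their product. One (7 states) tracks the last 2 symbols read; the other (6 states) tracks the count of `0`s, saturating at 5. Each combined state is a pair, one component from each; accept when both components accept.
          0    1  
>  s0     s1   s2 
   s1     s3   s4 
   s2     s5   s6 
   s3     s7   s8 
   s4     s9  s10 
   s5     s3   s4 
   s6     s5   s6 
   s7    s11  s12 
   s8    s13  s14 
   s9     s7   s8 
   s10    s9  s10 
 * s11   s15  s16 
   s12   s17  s18 
   s13   s11  s12 
   s14   s13  s14 
   s15   s15  s19 
 * s16   s20  s21 
   s17   s15  s16 
   s18   s17  s18 
   s19   s20  s22 
   s20   s15  s19 
   s21   s20  s21 
   s22   s20  s22 
(> = start, * = accepting)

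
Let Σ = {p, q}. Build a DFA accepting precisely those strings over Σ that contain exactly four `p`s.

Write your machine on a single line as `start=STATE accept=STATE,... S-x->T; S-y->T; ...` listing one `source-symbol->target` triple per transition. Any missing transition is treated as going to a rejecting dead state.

Only the number of `p`s matters, and only up to 5. Make a chain S0 → S1 → S2 → S3 → S4 → S5 advanced by each `p` (with S5 absorbing); every other symbol self-loops. The accepting set is {S4}.
With 6 states:
        p   q  
>  S0   S1  S0 
   S1   S2  S1 
   S2   S3  S2 
   S3   S4  S3 
 * S4   S5  S4 
   S5   S5  S5 
(> = start, * = accepting)

start=S0; accept=S4; S0-p->S1; S0-q->S0; S1-p->S2; S1-q->S1; S2-p->S3; S2-q->S2; S3-p->S4; S3-q->S3; S4-p->S5; S4-q->S4; S5-p->S5; S5-q->S5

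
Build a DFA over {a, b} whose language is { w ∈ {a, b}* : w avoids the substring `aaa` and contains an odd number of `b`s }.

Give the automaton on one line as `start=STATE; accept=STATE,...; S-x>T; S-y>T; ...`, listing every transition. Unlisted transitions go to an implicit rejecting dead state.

Handle the two conditions separately and then intersect. One (4 states) tracks partial matches of the forbidden pattern `aaa`; the other (2 states) tracks the count of `b`s modulo 2. Each combined state is a pair, one component from each; accept when both components accept. Equivalent product states are then merged.
7 states suffice.
        a   b  
>  s0   s1  s2 
   s1   s3  s2 
 * s2   s4  s0 
   s3   s5  s2 
 * s4   s6  s0 
   s5   s5  s5 
 * s6   s5  s0 
(> = start, * = accepting)

start=s0; accept=s2,s4,s6; s0-a>s1; s0-b>s2; s1-a>s3; s1-b>s2; s2-a>s4; s2-b>s0; s3-a>s5; s3-b>s2; s4-a>s6; s4-b>s0; s5-a>s5; s5-b>s5; s6-a>s5; s6-b>s0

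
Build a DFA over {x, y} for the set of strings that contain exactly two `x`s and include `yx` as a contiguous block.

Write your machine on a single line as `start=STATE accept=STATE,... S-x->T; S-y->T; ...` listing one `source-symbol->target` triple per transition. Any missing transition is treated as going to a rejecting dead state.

Build one automaton per condition and run them in lockstep. One (4 states) tracks the count of `x`s, saturating at 3; the other (3 states) tracks whether and how much of `yx` has been seen. Each combined state is a pair, one component from each; accept when both components accept. Minimizing collapses redundant product states.
A 6-state machine:
        x   y  
>  q0   q1  q2 
   q1   q3  q4 
   q2   q4  q2 
   q3   q3  q3 
   q4   q5  q4 
 * q5   q3  q5 
(> = start, * = accepting)

start=q0; accept=q5; q0-x->q1; q0-y->q2; q1-x->q3; q1-y->q4; q2-x->q4; q2-y->q2; q3-x->q3; q3-y->q3; q4-x->q5; q4-y->q4; q5-x->q3; q5-y->q5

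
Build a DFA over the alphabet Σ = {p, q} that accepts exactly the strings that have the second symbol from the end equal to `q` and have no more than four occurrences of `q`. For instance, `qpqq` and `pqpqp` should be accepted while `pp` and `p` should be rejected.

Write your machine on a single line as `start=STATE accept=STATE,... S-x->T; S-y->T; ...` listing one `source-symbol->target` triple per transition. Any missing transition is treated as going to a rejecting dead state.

Handle the two conditions separately and then intersect. The first has 7 states tracking the last 2 symbols read; the second has 6 states tracking the count of `q`s, saturating at 5. A product state is a pair (one from each), accepting exactly when both do.
With 23 states:
       p  q 
>  A   B  C 
   B   D  E 
   C   F  G 
   D   D  E 
   E   F  G 
 * F   H  I 
 * G   J  K 
   H   H  I 
   I   J  K 
 * J   L  M 
 * K   N  O 
   L   L  M 
   M   N  O 
 * N   P  Q 
 * O   R  S 
   P   P  Q 
   Q   R  S 
 * R   T  U 
   S   V  S 
   T   T  U 
   U   V  S 
   V   W  U 
   W   W  U 
(> = start, * = accepting)

start=A; accept=F,G,J,K,N,O,R; A-p->B; A-q->C; B-p->D; B-q->E; C-p->F; C-q->G; D-p->D; D-q->E; E-p->F; E-q->G; F-p->H; F-q->I; G-p->J; G-q->K; H-p->H; H-q->I; I-p->J; I-q->K; J-p->L; J-q->M; K-p->N; K-q->O; L-p->L; L-q->M; M-p->N; M-q->O; N-p->P; N-q->Q; O-p->R; O-q->S; P-p->P; P-q->Q; Q-p->R; Q-q->S; R-p->T; R-q->U; S-p->V; S-q->S; T-p->T; T-q->U; U-p->V; U-q->S; V-p->W; V-q->U; W-p->W; W-q->U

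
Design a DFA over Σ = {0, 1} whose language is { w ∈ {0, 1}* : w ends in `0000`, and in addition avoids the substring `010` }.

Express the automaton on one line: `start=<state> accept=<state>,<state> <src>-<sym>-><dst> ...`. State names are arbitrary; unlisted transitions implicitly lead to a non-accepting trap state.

Build one automaton per condition and run them in lockstep. One (5 states) tracks how much of the suffix `0000` has currently been matched; the other (4 states) tracks partial matches of the forbidden pattern `010`. Each combined state is a pair, one component from each; accept when both components accept. After merging equivalent states the machine shrinks.
With 7 states:
        0   1  
>  s0   s1  s0 
   s1   s2  s3 
   s2   s4  s3 
   s3   s5  s0 
   s4   s6  s3 
   s5   s5  s5 
 * s6   s6  s3 
(> = start, * = accepting)

start=s0 accept=s6 s0-0->s1 s0-1->s0 s1-0->s2 s1-1->s3 s2-0->s4 s2-1->s3 s3-0->s5 s3-1->s0 s4-0->s6 s4-1->s3 s5-0->s5 s5-1->s5 s6-0->s6 s6-1->s3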